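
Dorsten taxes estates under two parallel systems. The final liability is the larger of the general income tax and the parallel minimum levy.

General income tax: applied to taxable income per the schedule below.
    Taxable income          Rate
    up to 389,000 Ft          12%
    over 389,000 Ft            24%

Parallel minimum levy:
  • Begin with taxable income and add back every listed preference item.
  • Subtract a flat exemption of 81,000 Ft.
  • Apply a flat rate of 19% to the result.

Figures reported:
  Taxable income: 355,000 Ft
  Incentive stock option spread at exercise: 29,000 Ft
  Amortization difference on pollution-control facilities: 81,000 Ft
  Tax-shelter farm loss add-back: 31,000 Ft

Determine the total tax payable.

Parallel minimum levy:
  Adjusted income: 355,000 Ft + 29,000 Ft + 81,000 Ft + 31,000 Ft = 496,000 Ft
  Less exemption 81,000 Ft → base 415,000 Ft
  415,000 Ft × 19% = 78,850 Ft

General income tax:
  355,000 Ft × 12% = 42,600 Ft

78,850 Ft > 42,600 Ft, so the parallel minimum levy is the binding amount.

78,850 Ft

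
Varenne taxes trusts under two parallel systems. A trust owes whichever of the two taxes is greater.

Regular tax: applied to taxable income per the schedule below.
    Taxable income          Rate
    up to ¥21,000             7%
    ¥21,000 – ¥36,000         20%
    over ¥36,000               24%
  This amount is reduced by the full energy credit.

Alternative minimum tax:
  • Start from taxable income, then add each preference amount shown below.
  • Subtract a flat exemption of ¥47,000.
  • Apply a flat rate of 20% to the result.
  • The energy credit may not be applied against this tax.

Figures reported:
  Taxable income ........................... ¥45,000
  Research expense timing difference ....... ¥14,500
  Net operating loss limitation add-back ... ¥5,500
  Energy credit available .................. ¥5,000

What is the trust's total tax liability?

Alternative minimum tax:
  Adjusted income: ¥45,000 + ¥14,500 + ¥5,500 = ¥65,000
  Less exemption ¥47,000 → base ¥18,000
  ¥18,000 × 20% = ¥3,600

Regular tax:
  ¥21,000 × 7% = ¥1,470
  ¥15,000 × 20% = ¥3,000
  ¥9,000 × 24% = ¥2,160
  → ¥6,630
  Less energy credit ¥5,000 → ¥1,630

¥3,600 > ¥1,630, so the alternative minimum tax is the binding amount.

¥3,600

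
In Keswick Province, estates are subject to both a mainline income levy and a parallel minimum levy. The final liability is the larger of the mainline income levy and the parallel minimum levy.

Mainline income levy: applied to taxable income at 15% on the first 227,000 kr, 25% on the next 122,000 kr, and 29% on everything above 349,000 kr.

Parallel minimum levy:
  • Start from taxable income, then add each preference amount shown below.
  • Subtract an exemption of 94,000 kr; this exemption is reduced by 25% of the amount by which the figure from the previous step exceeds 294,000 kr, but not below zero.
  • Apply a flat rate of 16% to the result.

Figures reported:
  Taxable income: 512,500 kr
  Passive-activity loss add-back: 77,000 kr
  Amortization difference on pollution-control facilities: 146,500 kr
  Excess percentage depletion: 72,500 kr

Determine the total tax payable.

129,360 kr

Parallel minimum levy:
  Adjusted income: 512,500 kr + 77,000 kr + 146,500 kr + 72,500 kr = 808,500 kr
  Exemption: 25% × (808,500 kr − 294,000 kr) = 128,625 kr ≥ 94,000 kr, so the exemption is fully phased out
  Base: 808,500 kr − 0 kr = 808,500 kr
  808,500 kr × 16% = 129,360 kr

Mainline income levy:
  227,000 kr × 15% = 34,050 kr
  122,000 kr × 25% = 30,500 kr
  163,500 kr × 29% = 47,415 kr
  → 111,965 kr

129,360 kr > 111,965 kr, so the parallel minimum levy is the binding amount.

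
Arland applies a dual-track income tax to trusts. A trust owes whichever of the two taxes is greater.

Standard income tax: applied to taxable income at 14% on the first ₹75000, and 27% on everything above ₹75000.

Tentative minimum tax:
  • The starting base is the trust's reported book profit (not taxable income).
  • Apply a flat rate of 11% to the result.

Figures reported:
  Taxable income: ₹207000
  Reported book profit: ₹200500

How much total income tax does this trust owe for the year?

Standard income tax:
  ₹75000 × 14% = ₹10500
  ₹132000 × 27% = ₹35640
  → ₹46140

Tentative minimum tax:
  Base (reported book profit): ₹200500
  ₹200500 × 11% = ₹22055

₹46140 > ₹22055, so the standard income tax governs.

₹46140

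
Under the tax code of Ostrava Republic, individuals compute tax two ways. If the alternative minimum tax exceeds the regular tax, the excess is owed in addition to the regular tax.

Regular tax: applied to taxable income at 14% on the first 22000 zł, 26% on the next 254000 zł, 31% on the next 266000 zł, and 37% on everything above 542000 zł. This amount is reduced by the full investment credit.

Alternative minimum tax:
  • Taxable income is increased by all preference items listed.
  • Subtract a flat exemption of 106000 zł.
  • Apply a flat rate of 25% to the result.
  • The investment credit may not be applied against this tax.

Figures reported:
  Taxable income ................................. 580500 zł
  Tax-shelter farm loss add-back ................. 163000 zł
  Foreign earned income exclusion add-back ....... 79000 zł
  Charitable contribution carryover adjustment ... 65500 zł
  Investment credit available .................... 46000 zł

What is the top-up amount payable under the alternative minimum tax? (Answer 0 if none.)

Alternative minimum tax:
  Adjusted income: 580500 zł + 163000 zł + 79000 zł + 65500 zł = 888000 zł
  Less exemption 106000 zł → base 782000 zł
  782000 zł × 25% = 195500 zł

Regular tax:
  22000 zł × 14% = 3080 zł
  254000 zł × 26% = 66040 zł
  266000 zł × 31% = 82460 zł
  38500 zł × 37% = 14245 zł
  → 165825 zł
  Less investment credit 46000 zł → 119825 zł

Excess of alternative minimum tax over regular tax: 195500 zł − 119825 zł = 75675 zł.

75675 zł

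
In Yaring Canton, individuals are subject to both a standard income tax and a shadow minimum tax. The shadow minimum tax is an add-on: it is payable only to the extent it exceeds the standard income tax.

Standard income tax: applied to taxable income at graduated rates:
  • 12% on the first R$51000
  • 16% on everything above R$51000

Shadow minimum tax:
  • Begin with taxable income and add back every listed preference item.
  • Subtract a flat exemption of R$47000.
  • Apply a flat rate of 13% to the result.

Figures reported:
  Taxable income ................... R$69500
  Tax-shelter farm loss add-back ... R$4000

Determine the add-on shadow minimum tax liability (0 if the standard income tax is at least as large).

R$0

Standard income tax:
  R$51000 × 12% = R$6120
  R$18500 × 16% = R$2960
  → R$9080

Shadow minimum tax:
  Adjusted income: R$69500 + R$4000 = R$73500
  Less exemption R$47000 → base R$26500
  R$26500 × 13% = R$3445

R$3445 ≤ R$9080, so no add-on is due.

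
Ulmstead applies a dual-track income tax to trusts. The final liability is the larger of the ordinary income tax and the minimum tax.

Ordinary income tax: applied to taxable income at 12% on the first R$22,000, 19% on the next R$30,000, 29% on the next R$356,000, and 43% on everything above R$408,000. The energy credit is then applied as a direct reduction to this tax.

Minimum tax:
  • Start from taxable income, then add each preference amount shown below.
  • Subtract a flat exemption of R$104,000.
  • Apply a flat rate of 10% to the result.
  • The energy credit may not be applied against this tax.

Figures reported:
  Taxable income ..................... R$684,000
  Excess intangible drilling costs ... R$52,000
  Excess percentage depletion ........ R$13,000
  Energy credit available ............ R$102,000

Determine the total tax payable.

R$128,260

Minimum tax:
  Adjusted income: R$684,000 + R$52,000 + R$13,000 = R$749,000
  Less exemption R$104,000 → base R$645,000
  R$645,000 × 10% = R$64,500

Ordinary income tax:
  R$22,000 × 12% = R$2,640
  R$30,000 × 19% = R$5,700
  R$356,000 × 29% = R$103,240
  R$276,000 × 43% = R$118,680
  → R$230,260
  Less energy credit R$102,000 → R$128,260

R$128,260 > R$64,500, so the ordinary income tax governs.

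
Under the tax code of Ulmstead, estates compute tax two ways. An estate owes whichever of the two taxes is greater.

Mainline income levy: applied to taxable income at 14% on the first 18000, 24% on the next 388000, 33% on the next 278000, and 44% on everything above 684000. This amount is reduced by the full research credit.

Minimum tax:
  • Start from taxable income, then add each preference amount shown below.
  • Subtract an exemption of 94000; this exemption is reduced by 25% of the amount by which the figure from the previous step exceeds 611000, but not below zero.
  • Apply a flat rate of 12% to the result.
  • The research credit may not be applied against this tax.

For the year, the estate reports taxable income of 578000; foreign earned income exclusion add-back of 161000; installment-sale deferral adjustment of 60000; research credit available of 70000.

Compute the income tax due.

Minimum tax:
  Adjusted income: 578000 + 161000 + 60000 = 799000
  Exemption: 94000 − 25% × (799000 − 611000) = 94000 − 47000 = 47000
  Base: 799000 − 47000 = 752000
  752000 × 12% = 90240

Mainline income levy:
  18000 × 14% = 2520
  388000 × 24% = 93120
  172000 × 33% = 56760
  → 152400
  Less research credit 70000 → 82400

90240 > 82400, so the minimum tax is the binding amount.

90240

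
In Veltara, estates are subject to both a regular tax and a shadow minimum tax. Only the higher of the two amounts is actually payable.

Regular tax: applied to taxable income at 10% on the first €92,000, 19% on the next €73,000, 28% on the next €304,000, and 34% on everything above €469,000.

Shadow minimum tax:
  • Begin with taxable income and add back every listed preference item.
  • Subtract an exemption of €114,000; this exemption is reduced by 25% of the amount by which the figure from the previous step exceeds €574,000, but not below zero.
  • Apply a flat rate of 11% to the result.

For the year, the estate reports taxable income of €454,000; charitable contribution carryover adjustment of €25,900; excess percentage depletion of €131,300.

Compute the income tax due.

Shadow minimum tax:
  Adjusted income: €454,000 + €25,900 + €131,300 = €611,200
  Exemption: €114,000 − 25% × (€611,200 − €574,000) = €114,000 − €9,300 = €104,700
  Base: €611,200 − €104,700 = €506,500
  €506,500 × 11% = €55,715

Regular tax:
  €92,000 × 10% = €9,200
  €73,000 × 19% = €13,870
  €289,000 × 28% = €80,920
  → €103,990

€103,990 > €55,715, so the regular tax governs.

€103,990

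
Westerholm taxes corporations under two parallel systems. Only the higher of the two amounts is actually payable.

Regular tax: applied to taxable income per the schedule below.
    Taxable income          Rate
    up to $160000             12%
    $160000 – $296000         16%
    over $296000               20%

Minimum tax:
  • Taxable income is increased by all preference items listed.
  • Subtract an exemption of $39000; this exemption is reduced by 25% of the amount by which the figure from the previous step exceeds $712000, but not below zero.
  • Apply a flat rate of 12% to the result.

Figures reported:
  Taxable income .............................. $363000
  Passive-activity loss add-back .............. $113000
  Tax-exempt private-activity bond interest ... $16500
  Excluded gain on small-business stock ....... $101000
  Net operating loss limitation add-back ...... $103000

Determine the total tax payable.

Minimum tax:
  Adjusted income: $363000 + $113000 + $16500 + $101000 + $103000 = $696500
  Exemption: $696500 ≤ $712000, so full $39000 applies
  Base: $696500 − $39000 = $657500
  $657500 × 12% = $78900

Regular tax:
  $160000 × 12% = $19200
  $136000 × 16% = $21760
  $67000 × 20% = $13400
  → $54360

$78900 > $54360, so the minimum tax is the binding amount.

$78900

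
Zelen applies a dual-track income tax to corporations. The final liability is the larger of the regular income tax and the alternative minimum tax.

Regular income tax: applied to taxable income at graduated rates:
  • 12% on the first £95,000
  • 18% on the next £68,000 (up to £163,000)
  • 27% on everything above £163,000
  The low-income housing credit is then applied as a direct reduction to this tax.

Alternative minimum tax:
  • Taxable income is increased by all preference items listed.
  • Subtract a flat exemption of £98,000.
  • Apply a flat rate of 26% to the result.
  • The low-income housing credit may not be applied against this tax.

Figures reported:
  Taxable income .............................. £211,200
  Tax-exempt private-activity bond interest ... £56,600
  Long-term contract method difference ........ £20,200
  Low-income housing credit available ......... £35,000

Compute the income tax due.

Alternative minimum tax:
  Adjusted income: £211,200 + £56,600 + £20,200 = £288,000
  Less exemption £98,000 → base £190,000
  £190,000 × 26% = £49,400

Regular income tax:
  £95,000 × 12% = £11,400
  £68,000 × 18% = £12,240
  £48,200 × 27% = £13,014
  → £36,654
  Less low-income housing credit £35,000 → £1,654

£49,400 > £1,654, so the alternative minimum tax is the binding amount.

£49,400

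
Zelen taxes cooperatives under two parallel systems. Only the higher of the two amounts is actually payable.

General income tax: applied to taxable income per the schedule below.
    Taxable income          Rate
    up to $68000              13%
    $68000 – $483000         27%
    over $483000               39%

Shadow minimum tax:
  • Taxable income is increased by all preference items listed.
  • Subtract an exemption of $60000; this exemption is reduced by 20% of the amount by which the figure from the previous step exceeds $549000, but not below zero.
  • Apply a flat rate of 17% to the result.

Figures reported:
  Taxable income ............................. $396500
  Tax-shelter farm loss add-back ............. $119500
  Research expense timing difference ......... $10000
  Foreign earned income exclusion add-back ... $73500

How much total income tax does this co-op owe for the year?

$97535

General income tax:
  $68000 × 13% = $8840
  $328500 × 27% = $88695
  → $97535

Shadow minimum tax:
  Adjusted income: $396500 + $119500 + $10000 + $73500 = $599500
  Exemption: $60000 − 20% × ($599500 − $549000) = $60000 − $10100 = $49900
  Base: $599500 − $49900 = $549600
  $549600 × 17% = $93432

$97535 > $93432, so the general income tax governs.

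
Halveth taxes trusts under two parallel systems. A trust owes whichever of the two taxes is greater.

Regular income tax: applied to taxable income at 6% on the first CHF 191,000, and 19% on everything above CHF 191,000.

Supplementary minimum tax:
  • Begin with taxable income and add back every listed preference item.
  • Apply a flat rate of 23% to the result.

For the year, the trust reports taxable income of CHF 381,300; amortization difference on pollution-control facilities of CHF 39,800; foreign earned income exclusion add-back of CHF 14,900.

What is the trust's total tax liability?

Supplementary minimum tax:
  Adjusted income: CHF 381,300 + CHF 39,800 + CHF 14,900 = CHF 436,000
  CHF 436,000 × 23% = CHF 100,280

Regular income tax:
  CHF 191,000 × 6% = CHF 11,460
  CHF 190,300 × 19% = CHF 36,157
  → CHF 47,617

CHF 100,280 > CHF 47,617, so the supplementary minimum tax is the binding amount.

CHF 100,280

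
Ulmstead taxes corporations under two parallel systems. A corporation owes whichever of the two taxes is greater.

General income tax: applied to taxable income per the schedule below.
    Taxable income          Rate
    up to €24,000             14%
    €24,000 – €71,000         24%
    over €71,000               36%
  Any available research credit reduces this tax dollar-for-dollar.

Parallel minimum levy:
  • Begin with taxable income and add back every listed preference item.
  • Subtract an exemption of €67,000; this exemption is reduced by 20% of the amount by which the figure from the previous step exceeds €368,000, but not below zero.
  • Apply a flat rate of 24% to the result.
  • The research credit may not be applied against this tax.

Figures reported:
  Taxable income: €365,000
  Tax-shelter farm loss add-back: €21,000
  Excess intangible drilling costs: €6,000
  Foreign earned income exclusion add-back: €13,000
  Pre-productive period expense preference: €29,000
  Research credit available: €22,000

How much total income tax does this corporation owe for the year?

General income tax:
  €24,000 × 14% = €3,360
  €47,000 × 24% = €11,280
  €294,000 × 36% = €105,840
  → €120,480
  Less research credit €22,000 → €98,480

Parallel minimum levy:
  Adjusted income: €365,000 + €21,000 + €6,000 + €13,000 + €29,000 = €434,000
  Exemption: €67,000 − 20% × (€434,000 − €368,000) = €67,000 − €13,200 = €53,800
  Base: €434,000 − €53,800 = €380,200
  €380,200 × 24% = €91,248

€98,480 > €91,248, so the general income tax governs.

€98,480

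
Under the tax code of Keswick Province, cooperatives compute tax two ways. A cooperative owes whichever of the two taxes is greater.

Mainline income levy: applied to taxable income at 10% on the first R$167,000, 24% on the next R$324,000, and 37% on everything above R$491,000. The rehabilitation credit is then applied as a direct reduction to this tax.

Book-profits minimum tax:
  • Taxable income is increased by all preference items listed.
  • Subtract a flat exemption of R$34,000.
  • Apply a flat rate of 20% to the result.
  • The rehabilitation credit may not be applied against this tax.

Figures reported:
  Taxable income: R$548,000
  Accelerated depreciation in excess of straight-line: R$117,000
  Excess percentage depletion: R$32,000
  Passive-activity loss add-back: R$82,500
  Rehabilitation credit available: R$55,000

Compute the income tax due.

R$149,100

Book-profits minimum tax:
  Adjusted income: R$548,000 + R$117,000 + R$32,000 + R$82,500 = R$779,500
  Less exemption R$34,000 → base R$745,500
  R$745,500 × 20% = R$149,100

Mainline income levy:
  R$167,000 × 10% = R$16,700
  R$324,000 × 24% = R$77,760
  R$57,000 × 37% = R$21,090
  → R$115,550
  Less rehabilitation credit R$55,000 → R$60,550

R$149,100 > R$60,550, so the book-profits minimum tax is the binding amount.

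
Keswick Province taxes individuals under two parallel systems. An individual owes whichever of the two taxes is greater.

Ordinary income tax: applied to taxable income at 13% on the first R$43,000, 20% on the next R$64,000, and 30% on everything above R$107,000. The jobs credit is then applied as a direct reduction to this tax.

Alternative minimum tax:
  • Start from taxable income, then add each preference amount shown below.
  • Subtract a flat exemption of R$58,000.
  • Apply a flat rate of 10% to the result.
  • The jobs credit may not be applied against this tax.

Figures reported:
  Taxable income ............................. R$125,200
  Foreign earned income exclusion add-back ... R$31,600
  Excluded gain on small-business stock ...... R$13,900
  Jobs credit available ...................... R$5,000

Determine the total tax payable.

Ordinary income tax:
  R$43,000 × 13% = R$5,590
  R$64,000 × 20% = R$12,800
  R$18,200 × 30% = R$5,460
  → R$23,850
  Less jobs credit R$5,000 → R$18,850

Alternative minimum tax:
  Adjusted income: R$125,200 + R$31,600 + R$13,900 = R$170,700
  Less exemption R$58,000 → base R$112,700
  R$112,700 × 10% = R$11,270

R$18,850 > R$11,270, so the ordinary income tax governs.

R$18,850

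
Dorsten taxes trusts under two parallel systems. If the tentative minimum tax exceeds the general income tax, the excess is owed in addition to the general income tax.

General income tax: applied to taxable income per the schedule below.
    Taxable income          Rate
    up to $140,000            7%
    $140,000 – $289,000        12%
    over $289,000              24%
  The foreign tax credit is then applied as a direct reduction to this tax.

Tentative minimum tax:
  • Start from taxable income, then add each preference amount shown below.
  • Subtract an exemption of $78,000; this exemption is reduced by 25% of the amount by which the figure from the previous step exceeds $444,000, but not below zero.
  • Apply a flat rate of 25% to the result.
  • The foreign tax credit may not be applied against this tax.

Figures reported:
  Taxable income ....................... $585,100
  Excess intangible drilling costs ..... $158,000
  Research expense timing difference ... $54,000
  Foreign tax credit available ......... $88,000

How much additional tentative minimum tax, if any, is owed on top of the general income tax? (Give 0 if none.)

General income tax:
  $140,000 × 7% = $9,800
  $149,000 × 12% = $17,880
  $296,100 × 24% = $71,064
  → $98,744
  Less foreign tax credit $88,000 → $10,744

Tentative minimum tax:
  Adjusted income: $585,100 + $158,000 + $54,000 = $797,100
  Exemption: 25% × ($797,100 − $444,000) = $88,275 ≥ $78,000, so the exemption is fully phased out
  Base: $797,100 − $0 = $797,100
  $797,100 × 25% = $199,275

Excess of tentative minimum tax over general income tax: $199,275 − $10,744 = $188,531.

$188,531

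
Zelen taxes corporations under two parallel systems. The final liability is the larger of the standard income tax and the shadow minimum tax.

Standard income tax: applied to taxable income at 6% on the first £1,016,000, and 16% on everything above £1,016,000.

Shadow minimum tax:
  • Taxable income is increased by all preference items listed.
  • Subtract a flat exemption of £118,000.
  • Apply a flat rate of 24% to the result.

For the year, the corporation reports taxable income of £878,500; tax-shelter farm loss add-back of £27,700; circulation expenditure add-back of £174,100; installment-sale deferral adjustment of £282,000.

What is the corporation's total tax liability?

Standard income tax:
  £878,500 × 6% = £52,710

Shadow minimum tax:
  Adjusted income: £878,500 + £27,700 + £174,100 + £282,000 = £1,362,300
  Less exemption £118,000 → base £1,244,300
  £1,244,300 × 24% = £298,632

£298,632 > £52,710, so the shadow minimum tax is the binding amount.

£298,632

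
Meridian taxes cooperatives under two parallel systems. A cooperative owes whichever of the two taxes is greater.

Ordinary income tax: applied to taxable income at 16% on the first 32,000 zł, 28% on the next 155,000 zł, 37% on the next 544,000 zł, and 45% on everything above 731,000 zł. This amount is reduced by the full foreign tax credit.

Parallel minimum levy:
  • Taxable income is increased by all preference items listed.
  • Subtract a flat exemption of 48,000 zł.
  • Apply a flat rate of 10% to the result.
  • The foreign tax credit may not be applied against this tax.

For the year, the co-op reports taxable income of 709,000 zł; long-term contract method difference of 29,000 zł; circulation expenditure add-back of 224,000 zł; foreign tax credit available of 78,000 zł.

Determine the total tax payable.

Ordinary income tax:
  32,000 zł × 16% = 5,120 zł
  155,000 zł × 28% = 43,400 zł
  522,000 zł × 37% = 193,140 zł
  → 241,660 zł
  Less foreign tax credit 78,000 zł → 163,660 zł

Parallel minimum levy:
  Adjusted income: 709,000 zł + 29,000 zł + 224,000 zł = 962,000 zł
  Less exemption 48,000 zł → base 914,000 zł
  914,000 zł × 10% = 91,400 zł

163,660 zł > 91,400 zł, so the ordinary income tax governs.

163,660 zł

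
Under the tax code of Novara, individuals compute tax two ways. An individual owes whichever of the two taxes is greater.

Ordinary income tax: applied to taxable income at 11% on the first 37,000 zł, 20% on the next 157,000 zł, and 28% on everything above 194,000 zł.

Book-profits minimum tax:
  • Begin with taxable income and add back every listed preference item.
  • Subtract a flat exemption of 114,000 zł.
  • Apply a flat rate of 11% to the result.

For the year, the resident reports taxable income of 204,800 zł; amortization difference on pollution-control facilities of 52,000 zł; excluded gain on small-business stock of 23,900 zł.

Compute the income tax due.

38,494 zł

Book-profits minimum tax:
  Adjusted income: 204,800 zł + 52,000 zł + 23,900 zł = 280,700 zł
  Less exemption 114,000 zł → base 166,700 zł
  166,700 zł × 11% = 18,337 zł

Ordinary income tax:
  37,000 zł × 11% = 4,070 zł
  157,000 zł × 20% = 31,400 zł
  10,800 zł × 28% = 3,024 zł
  → 38,494 zł

38,494 zł > 18,337 zł, so the ordinary income tax governs.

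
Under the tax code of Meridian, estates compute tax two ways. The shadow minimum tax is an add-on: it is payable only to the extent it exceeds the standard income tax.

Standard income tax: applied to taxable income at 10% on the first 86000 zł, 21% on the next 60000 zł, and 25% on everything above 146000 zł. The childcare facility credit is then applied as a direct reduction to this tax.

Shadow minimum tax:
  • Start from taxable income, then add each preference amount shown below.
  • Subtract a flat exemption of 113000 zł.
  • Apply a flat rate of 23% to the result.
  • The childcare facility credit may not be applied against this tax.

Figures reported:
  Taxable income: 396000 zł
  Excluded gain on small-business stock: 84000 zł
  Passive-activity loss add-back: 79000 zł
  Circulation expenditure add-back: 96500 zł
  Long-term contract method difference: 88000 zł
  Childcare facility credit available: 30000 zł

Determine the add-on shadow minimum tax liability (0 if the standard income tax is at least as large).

91315 zł

Standard income tax:
  86000 zł × 10% = 8600 zł
  60000 zł × 21% = 12600 zł
  250000 zł × 25% = 62500 zł
  → 83700 zł
  Less childcare facility credit 30000 zł → 53700 zł

Shadow minimum tax:
  Adjusted income: 396000 zł + 84000 zł + 79000 zł + 96500 zł + 88000 zł = 743500 zł
  Less exemption 113000 zł → base 630500 zł
  630500 zł × 23% = 145015 zł

Excess of shadow minimum tax over standard income tax: 145015 zł − 53700 zł = 91315 zł.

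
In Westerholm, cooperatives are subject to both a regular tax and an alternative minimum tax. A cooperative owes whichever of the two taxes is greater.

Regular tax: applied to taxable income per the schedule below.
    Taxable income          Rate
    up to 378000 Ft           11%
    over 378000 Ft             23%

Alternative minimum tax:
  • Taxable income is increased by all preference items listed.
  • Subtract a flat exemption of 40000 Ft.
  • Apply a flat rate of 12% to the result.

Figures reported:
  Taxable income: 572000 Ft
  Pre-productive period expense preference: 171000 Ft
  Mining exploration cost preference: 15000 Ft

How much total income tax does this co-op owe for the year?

Alternative minimum tax:
  Adjusted income: 572000 Ft + 171000 Ft + 15000 Ft = 758000 Ft
  Less exemption 40000 Ft → base 718000 Ft
  718000 Ft × 12% = 86160 Ft

Regular tax:
  378000 Ft × 11% = 41580 Ft
  194000 Ft × 23% = 44620 Ft
  → 86200 Ft

86200 Ft > 86160 Ft, so the regular tax governs.

86200 Ft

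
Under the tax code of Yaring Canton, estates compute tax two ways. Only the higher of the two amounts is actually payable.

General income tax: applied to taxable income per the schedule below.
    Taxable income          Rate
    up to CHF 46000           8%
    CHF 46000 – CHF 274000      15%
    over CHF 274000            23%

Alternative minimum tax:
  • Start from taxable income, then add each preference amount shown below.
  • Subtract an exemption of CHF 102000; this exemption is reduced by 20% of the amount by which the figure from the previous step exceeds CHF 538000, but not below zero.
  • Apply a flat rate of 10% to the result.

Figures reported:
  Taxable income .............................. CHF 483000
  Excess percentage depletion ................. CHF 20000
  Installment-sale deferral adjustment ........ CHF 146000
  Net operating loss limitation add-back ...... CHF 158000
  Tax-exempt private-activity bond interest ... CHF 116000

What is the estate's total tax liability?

CHF 89800

Alternative minimum tax:
  Adjusted income: CHF 483000 + CHF 20000 + CHF 146000 + CHF 158000 + CHF 116000 = CHF 923000
  Exemption: CHF 102000 − 20% × (CHF 923000 − CHF 538000) = CHF 102000 − CHF 77000 = CHF 25000
  Base: CHF 923000 − CHF 25000 = CHF 898000
  CHF 898000 × 10% = CHF 89800

General income tax:
  CHF 46000 × 8% = CHF 3680
  CHF 228000 × 15% = CHF 34200
  CHF 209000 × 23% = CHF 48070
  → CHF 85950

CHF 89800 > CHF 85950, so the alternative minimum tax is the binding amount.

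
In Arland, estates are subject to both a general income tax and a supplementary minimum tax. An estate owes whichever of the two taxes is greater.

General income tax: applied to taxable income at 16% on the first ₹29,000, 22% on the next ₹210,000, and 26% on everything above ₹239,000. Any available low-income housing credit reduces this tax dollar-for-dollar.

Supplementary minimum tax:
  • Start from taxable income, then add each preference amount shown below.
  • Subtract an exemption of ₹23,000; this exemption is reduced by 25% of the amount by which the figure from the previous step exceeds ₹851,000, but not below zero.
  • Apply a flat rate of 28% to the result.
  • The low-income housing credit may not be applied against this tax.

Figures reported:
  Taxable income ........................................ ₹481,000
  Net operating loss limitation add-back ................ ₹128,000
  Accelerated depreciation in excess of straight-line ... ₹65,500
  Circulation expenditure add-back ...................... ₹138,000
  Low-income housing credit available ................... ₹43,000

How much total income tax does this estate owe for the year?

₹221,060

General income tax:
  ₹29,000 × 16% = ₹4,640
  ₹210,000 × 22% = ₹46,200
  ₹242,000 × 26% = ₹62,920
  → ₹113,760
  Less low-income housing credit ₹43,000 → ₹70,760

Supplementary minimum tax:
  Adjusted income: ₹481,000 + ₹128,000 + ₹65,500 + ₹138,000 = ₹812,500
  Exemption: ₹812,500 ≤ ₹851,000, so full ₹23,000 applies
  Base: ₹812,500 − ₹23,000 = ₹789,500
  ₹789,500 × 28% = ₹221,060

₹221,060 > ₹70,760, so the supplementary minimum tax is the binding amount.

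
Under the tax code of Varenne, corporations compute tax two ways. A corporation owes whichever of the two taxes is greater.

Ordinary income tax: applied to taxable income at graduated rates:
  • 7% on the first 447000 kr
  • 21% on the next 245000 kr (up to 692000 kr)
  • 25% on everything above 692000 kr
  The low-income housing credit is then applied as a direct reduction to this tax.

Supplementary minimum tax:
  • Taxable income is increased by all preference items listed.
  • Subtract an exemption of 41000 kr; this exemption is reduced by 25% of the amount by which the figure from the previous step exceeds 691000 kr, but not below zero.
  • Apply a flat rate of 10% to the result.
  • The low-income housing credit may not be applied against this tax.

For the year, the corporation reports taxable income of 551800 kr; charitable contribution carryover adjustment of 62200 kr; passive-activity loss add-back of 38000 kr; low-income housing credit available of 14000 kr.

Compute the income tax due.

Ordinary income tax:
  447000 kr × 7% = 31290 kr
  104800 kr × 21% = 22008 kr
  → 53298 kr
  Less low-income housing credit 14000 kr → 39298 kr

Supplementary minimum tax:
  Adjusted income: 551800 kr + 62200 kr + 38000 kr = 652000 kr
  Exemption: 652000 kr ≤ 691000 kr, so full 41000 kr applies
  Base: 652000 kr − 41000 kr = 611000 kr
  611000 kr × 10% = 61100 kr

61100 kr > 39298 kr, so the supplementary minimum tax is the binding amount.

61100 kr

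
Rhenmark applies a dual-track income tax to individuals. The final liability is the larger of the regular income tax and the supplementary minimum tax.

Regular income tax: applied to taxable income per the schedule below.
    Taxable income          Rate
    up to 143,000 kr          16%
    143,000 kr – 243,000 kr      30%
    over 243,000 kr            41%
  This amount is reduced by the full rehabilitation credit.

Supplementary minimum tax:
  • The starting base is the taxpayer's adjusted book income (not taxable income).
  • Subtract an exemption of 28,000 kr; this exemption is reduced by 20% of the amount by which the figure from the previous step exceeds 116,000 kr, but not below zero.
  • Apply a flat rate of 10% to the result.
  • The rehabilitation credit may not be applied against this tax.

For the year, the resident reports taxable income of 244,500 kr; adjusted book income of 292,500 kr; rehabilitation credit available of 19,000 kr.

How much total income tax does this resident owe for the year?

Supplementary minimum tax:
  Base (adjusted book income): 292,500 kr
  Exemption: 20% × (292,500 kr − 116,000 kr) = 35,300 kr ≥ 28,000 kr, so the exemption is fully phased out
  Base: 292,500 kr − 0 kr = 292,500 kr
  292,500 kr × 10% = 29,250 kr

Regular income tax:
  143,000 kr × 16% = 22,880 kr
  100,000 kr × 30% = 30,000 kr
  1,500 kr × 41% = 615 kr
  → 53,495 kr
  Less rehabilitation credit 19,000 kr → 34,495 kr

34,495 kr > 29,250 kr, so the regular income tax governs.

34,495 kr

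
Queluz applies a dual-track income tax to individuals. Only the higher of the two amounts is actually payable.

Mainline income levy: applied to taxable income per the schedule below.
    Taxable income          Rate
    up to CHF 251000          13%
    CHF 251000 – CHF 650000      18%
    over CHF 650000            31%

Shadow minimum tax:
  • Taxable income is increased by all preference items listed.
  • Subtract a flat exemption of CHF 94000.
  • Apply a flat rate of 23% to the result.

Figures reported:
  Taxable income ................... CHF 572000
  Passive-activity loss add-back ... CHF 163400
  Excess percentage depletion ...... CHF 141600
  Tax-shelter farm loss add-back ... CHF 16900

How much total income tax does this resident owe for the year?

Mainline income levy:
  CHF 251000 × 13% = CHF 32630
  CHF 321000 × 18% = CHF 57780
  → CHF 90410

Shadow minimum tax:
  Adjusted income: CHF 572000 + CHF 163400 + CHF 141600 + CHF 16900 = CHF 893900
  Less exemption CHF 94000 → base CHF 799900
  CHF 799900 × 23% = CHF 183977

CHF 183977 > CHF 90410, so the shadow minimum tax is the binding amount.

CHF 183977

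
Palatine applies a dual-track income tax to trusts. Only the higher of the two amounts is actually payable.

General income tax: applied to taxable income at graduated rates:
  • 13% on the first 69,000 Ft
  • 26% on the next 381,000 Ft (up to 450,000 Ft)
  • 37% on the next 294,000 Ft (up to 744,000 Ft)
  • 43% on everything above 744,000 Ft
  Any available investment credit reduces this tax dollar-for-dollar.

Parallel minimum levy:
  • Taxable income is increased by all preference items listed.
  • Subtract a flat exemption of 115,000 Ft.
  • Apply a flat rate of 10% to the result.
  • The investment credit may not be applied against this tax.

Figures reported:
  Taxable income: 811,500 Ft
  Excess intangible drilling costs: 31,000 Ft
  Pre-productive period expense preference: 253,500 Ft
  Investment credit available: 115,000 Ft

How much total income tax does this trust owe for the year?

130,835 Ft

General income tax:
  69,000 Ft × 13% = 8,970 Ft
  381,000 Ft × 26% = 99,060 Ft
  294,000 Ft × 37% = 108,780 Ft
  67,500 Ft × 43% = 29,025 Ft
  → 245,835 Ft
  Less investment credit 115,000 Ft → 130,835 Ft

Parallel minimum levy:
  Adjusted income: 811,500 Ft + 31,000 Ft + 253,500 Ft = 1,096,000 Ft
  Less exemption 115,000 Ft → base 981,000 Ft
  981,000 Ft × 10% = 98,100 Ft

130,835 Ft > 98,100 Ft, so the general income tax governs.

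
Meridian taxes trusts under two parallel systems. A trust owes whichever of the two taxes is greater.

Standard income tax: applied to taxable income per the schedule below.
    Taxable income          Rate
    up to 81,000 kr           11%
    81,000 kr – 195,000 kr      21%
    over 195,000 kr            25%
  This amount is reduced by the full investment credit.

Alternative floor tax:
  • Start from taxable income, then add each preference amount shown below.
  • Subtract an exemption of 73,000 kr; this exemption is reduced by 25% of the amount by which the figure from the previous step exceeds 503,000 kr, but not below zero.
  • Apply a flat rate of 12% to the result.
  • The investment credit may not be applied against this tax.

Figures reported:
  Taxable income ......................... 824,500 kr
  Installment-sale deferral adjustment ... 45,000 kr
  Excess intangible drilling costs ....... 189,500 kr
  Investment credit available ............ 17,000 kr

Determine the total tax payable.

173,225 kr

Standard income tax:
  81,000 kr × 11% = 8,910 kr
  114,000 kr × 21% = 23,940 kr
  629,500 kr × 25% = 157,375 kr
  → 190,225 kr
  Less investment credit 17,000 kr → 173,225 kr

Alternative floor tax:
  Adjusted income: 824,500 kr + 45,000 kr + 189,500 kr = 1,059,000 kr
  Exemption: 25% × (1,059,000 kr − 503,000 kr) = 139,000 kr ≥ 73,000 kr, so the exemption is fully phased out
  Base: 1,059,000 kr − 0 kr = 1,059,000 kr
  1,059,000 kr × 12% = 127,080 kr

173,225 kr > 127,080 kr, so the standard income tax governs.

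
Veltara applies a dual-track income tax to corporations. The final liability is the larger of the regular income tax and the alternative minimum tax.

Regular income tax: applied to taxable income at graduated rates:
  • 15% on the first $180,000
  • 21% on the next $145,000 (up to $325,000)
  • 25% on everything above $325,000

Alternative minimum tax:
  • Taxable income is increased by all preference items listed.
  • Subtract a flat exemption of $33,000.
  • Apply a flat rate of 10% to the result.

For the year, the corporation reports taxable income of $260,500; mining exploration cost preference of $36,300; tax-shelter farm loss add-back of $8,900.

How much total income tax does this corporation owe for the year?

Regular income tax:
  $180,000 × 15% = $27,000
  $80,500 × 21% = $16,905
  → $43,905

Alternative minimum tax:
  Adjusted income: $260,500 + $36,300 + $8,900 = $305,700
  Less exemption $33,000 → base $272,700
  $272,700 × 10% = $27,270

$43,905 > $27,270, so the regular income tax governs.

$43,905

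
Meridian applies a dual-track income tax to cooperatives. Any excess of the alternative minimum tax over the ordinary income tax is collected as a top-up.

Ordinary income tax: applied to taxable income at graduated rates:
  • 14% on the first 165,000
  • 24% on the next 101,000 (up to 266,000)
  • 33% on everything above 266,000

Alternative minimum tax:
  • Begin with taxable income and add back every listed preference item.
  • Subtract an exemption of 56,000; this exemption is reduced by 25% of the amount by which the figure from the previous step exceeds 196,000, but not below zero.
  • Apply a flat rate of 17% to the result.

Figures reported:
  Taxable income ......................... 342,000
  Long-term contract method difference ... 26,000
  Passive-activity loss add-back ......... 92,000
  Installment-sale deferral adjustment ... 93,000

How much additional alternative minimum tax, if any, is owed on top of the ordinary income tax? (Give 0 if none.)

Alternative minimum tax:
  Adjusted income: 342,000 + 26,000 + 92,000 + 93,000 = 553,000
  Exemption: 25% × (553,000 − 196,000) = 89,250 ≥ 56,000, so the exemption is fully phased out
  Base: 553,000 − 0 = 553,000
  553,000 × 17% = 94,010

Ordinary income tax:
  165,000 × 14% = 23,100
  101,000 × 24% = 24,240
  76,000 × 33% = 25,080
  → 72,420

Excess of alternative minimum tax over ordinary income tax: 94,010 − 72,420 = 21,590.

21,590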